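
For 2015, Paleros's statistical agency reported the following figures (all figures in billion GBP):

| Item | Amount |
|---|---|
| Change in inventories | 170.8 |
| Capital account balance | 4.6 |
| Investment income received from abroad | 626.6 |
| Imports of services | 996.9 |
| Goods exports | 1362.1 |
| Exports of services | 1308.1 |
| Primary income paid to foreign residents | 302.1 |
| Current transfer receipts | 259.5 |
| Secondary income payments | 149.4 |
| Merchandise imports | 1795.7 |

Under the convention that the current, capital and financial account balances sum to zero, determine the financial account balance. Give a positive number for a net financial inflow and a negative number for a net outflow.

Goods balance = 1362.1 - 1795.7 = -433.6
Services balance = 1308.1 - 996.9 = 311.2
Trade balance (goods + services) = -433.6 + 311.2 = -122.4
Net primary income = 626.6 - 302.1 = 324.5
Net secondary income = 259.5 - 149.4 = 110.1
Current account = -122.4 + 324.5 + 110.1 = 312.2
Financial account = -(312.2 + 4.6) = -316.8

-316.8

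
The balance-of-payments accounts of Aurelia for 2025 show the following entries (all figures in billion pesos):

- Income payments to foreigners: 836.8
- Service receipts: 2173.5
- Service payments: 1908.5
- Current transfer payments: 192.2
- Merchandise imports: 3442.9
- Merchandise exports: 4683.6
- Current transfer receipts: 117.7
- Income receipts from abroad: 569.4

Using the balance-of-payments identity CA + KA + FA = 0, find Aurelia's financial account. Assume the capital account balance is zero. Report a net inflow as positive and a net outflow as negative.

-1163.8

Goods balance = 4683.6 - 3442.9 = 1240.7
Services balance = 2173.5 - 1908.5 = 265.0
Trade balance (goods + services) = 1240.7 + 265.0 = 1505.7
Net primary income = 569.4 - 836.8 = -267.4
Net secondary income = 117.7 - 192.2 = -74.5
Current account = 1505.7 + (-267.4) + (-74.5) = 1163.8
Financial account = -(1163.8) = -1163.8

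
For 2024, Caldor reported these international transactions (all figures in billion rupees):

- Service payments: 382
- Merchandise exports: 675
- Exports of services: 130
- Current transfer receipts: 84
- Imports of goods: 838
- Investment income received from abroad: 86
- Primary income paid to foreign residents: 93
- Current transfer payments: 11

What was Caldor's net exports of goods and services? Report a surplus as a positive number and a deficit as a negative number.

Goods balance = 675 - 838 = -163
Services balance = 130 - 382 = -252
Trade balance (goods + services) = -163 + (-252) = -415

-415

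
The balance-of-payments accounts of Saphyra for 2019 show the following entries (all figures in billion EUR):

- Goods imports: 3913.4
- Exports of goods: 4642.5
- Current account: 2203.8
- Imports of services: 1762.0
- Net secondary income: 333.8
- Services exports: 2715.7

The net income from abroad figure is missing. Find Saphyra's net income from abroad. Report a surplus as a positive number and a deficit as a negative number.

187.2

Current account = goods balance + services balance + net primary income + net secondary income
Sum of the known components = 2016.6
Net income from abroad = CA - (known components) = 2203.8 - 2016.6 = 187.2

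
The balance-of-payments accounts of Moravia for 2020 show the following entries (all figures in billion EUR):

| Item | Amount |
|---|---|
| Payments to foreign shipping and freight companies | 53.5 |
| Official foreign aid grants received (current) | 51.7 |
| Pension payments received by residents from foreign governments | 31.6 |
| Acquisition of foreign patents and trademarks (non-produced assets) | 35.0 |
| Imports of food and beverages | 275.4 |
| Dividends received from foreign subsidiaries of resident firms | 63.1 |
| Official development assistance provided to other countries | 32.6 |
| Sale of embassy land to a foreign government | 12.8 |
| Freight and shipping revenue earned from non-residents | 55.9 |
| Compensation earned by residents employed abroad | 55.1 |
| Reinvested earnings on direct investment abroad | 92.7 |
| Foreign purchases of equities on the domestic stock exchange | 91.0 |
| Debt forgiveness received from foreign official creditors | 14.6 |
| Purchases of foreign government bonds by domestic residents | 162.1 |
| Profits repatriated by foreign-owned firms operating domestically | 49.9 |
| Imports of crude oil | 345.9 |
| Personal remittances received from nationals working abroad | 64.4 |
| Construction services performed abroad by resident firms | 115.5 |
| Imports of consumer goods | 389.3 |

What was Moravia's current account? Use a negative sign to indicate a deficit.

-616.6

Goods: -345.9 - 275.4 - 389.3 = -1010.6
Services: 55.9 + 115.5 - 53.5 = 117.9
Primary income: 92.7 + 63.1 + 55.1 - 49.9 = 161.0
Secondary income: 51.7 - 32.6 + 31.6 + 64.4 = 115.1
Current account = (-1010.6) + 117.9 + 161.0 + 115.1 = -616.6
(Excluded from the current account — capital account: acquisition of foreign patents and trademarks (non-produced assets) 35.0, sale of embassy land to a foreign government 12.8, debt forgiveness received from foreign official creditors 14.6; financial account: foreign purchases of equities on the domestic stock exchange 91.0, purchases of foreign government bonds by domestic residents 162.1.)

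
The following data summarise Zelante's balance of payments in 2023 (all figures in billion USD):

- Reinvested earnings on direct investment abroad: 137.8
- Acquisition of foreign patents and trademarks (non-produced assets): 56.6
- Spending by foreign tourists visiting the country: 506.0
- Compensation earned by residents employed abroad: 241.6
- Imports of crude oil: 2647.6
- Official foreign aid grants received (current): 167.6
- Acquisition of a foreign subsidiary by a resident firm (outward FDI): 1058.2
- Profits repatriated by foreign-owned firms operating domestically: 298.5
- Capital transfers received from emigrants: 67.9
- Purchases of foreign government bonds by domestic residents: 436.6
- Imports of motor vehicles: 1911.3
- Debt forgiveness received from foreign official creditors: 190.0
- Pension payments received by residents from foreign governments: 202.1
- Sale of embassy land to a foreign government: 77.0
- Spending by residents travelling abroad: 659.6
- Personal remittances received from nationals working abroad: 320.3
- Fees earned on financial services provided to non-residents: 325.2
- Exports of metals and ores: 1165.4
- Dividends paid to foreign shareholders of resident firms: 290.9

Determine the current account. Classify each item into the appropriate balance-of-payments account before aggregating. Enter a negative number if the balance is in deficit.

-2741.9

Goods: -2647.6 - 1911.3 + 1165.4 = -3393.5
Services: -659.6 + 325.2 + 506.0 = 171.6
Primary income: -298.5 + 137.8 + 241.6 - 290.9 = -210.0
Secondary income: 320.3 + 167.6 + 202.1 = 690.0
Current account = (-3393.5) + 171.6 + (-210.0) + 690.0 = -2741.9
(Excluded from the current account — capital account: acquisition of foreign patents and trademarks (non-produced assets) 56.6, capital transfers received from emigrants 67.9, debt forgiveness received from foreign official creditors 190.0, sale of embassy land to a foreign government 77.0; financial account: acquisition of a foreign subsidiary by a resident firm (outward FDI) 1058.2, purchases of foreign government bonds by domestic residents 436.6.)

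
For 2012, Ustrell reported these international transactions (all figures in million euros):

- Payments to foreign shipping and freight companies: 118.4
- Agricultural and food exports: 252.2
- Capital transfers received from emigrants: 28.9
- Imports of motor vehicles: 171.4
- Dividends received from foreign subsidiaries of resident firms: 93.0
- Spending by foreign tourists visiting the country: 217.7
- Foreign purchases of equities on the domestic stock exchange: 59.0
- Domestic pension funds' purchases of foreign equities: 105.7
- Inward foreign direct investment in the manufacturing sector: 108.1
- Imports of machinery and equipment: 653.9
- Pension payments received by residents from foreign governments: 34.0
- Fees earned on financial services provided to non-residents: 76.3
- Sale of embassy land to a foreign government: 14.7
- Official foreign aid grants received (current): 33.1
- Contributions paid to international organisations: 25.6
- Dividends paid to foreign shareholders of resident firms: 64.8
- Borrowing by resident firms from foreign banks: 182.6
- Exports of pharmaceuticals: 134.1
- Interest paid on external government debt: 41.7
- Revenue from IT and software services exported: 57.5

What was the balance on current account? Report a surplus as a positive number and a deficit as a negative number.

-177.9

Goods: -171.4 - 653.9 + 252.2 + 134.1 = -439.0
Services: 57.5 - 118.4 + 76.3 + 217.7 = 233.1
Primary income: -41.7 - 64.8 + 93.0 = -13.5
Secondary income: -25.6 + 34.0 + 33.1 = 41.5
Current account = (-439.0) + 233.1 + (-13.5) + 41.5 = -177.9
(Excluded from the current account — capital account: capital transfers received from emigrants 28.9, sale of embassy land to a foreign government 14.7; financial account: foreign purchases of equities on the domestic stock exchange 59.0, domestic pension funds' purchases of foreign equities 105.7, inward foreign direct investment in the manufacturing sector 108.1, borrowing by resident firms from foreign banks 182.6.)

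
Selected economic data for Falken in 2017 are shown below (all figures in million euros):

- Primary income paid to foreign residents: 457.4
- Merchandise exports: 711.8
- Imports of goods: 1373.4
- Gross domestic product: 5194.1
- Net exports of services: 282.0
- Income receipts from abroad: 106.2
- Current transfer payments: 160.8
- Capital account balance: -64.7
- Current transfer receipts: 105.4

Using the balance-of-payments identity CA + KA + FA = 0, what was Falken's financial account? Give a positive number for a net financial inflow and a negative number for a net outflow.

850.9

Goods balance = 711.8 - 1373.4 = -661.6
Services balance = 282.0
Trade balance (goods + services) = -661.6 + 282.0 = -379.6
Net primary income = 106.2 - 457.4 = -351.2
Net secondary income = 105.4 - 160.8 = -55.4
Current account = -379.6 + (-351.2) + (-55.4) = -786.2
Financial account = -(-786.2 + (-64.7)) = 850.9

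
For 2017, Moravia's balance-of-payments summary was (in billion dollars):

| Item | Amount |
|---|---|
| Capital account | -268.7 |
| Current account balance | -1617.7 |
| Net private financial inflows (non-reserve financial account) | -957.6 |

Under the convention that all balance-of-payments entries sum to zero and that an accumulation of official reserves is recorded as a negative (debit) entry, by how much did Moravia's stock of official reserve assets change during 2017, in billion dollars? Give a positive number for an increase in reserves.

-2844.0

Official reserve transactions balance = -((-1617.7) + (-268.7) + (-957.6)) = 2844.0
An accumulation of reserves is recorded as a debit (negative entry), so the change in the stock of reserves is the negative of that balance.
Change in official reserves = -(2844.0) = -2844.0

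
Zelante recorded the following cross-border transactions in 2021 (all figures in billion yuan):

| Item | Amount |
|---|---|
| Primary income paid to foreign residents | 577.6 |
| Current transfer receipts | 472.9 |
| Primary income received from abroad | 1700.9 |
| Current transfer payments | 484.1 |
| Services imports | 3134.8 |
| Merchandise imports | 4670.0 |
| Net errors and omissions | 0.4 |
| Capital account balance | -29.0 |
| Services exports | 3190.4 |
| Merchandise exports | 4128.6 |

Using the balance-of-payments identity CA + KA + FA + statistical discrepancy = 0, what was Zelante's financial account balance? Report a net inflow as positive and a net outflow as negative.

Goods balance = 4128.6 - 4670.0 = -541.4
Services balance = 3190.4 - 3134.8 = 55.6
Trade balance (goods + services) = -541.4 + 55.6 = -485.8
Net primary income = 1700.9 - 577.6 = 1123.3
Net secondary income = 472.9 - 484.1 = -11.2
Current account = -485.8 + 1123.3 + (-11.2) = 626.3
Financial account = -(626.3 + (-29.0) + 0.4) = -597.7

-597.7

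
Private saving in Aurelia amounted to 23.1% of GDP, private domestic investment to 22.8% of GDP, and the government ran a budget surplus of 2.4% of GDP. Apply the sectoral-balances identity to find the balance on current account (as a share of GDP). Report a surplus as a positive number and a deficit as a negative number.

By the sectoral-balances identity, CA = (S_private - I) + (T - G).
Private balance = 23.1 - 22.8 = 0.3
Government balance (T - G) = 2.4
CA = 0.3 + 2.4 = 2.7

2.7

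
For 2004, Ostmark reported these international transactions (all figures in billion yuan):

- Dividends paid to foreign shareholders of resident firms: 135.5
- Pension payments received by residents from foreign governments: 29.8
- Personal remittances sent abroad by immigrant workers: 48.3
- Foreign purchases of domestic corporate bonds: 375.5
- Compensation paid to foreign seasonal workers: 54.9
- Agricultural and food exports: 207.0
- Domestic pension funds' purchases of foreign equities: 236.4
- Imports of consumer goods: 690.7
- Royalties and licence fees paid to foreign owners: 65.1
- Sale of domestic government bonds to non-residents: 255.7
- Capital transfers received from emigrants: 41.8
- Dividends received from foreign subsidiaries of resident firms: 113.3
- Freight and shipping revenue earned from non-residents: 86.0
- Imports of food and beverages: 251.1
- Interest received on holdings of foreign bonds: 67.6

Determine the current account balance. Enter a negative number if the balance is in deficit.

-741.9

Goods: -251.1 + 207.0 - 690.7 = -734.8
Services: -65.1 + 86.0 = 20.9
Primary income: -135.5 + 113.3 - 54.9 + 67.6 = -9.5
Secondary income: 29.8 - 48.3 = -18.5
Current account = (-734.8) + 20.9 + (-9.5) + (-18.5) = -741.9
(Excluded from the current account — financial account: foreign purchases of domestic corporate bonds 375.5, domestic pension funds' purchases of foreign equities 236.4, sale of domestic government bonds to non-residents 255.7; capital account: capital transfers received from emigrants 41.8.)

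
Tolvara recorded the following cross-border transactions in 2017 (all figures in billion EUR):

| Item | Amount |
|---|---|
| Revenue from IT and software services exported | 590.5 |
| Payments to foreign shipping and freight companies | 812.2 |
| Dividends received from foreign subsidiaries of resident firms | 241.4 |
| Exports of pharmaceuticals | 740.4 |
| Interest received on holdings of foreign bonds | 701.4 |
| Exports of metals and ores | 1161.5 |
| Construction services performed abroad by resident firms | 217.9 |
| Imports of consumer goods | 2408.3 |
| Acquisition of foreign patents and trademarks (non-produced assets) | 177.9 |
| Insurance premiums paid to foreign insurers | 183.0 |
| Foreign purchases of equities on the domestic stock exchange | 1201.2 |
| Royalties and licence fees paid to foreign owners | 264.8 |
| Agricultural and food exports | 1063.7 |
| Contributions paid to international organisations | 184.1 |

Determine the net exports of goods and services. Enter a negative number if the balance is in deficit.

Goods: 1161.5 + 740.4 - 2408.3 + 1063.7 = 557.3
Services: -183.0 + 217.9 - 812.2 + 590.5 - 264.8 = -451.6
Trade balance = 557.3 + (-451.6) = 105.7
(Excluded from the trade balance — primary income: dividends received from foreign subsidiaries of resident firms 241.4, interest received on holdings of foreign bonds 701.4; capital account: acquisition of foreign patents and trademarks (non-produced assets) 177.9; financial account: foreign purchases of equities on the domestic stock exchange 1201.2; secondary income: contributions paid to international organisations 184.1.)

105.7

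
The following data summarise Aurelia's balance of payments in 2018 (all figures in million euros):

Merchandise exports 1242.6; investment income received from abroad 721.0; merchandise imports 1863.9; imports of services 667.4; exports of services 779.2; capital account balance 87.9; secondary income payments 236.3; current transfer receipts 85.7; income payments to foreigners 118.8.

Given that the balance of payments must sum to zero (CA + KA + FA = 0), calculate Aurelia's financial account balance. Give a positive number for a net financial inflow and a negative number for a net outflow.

Goods balance = 1242.6 - 1863.9 = -621.3
Services balance = 779.2 - 667.4 = 111.8
Trade balance (goods + services) = -621.3 + 111.8 = -509.5
Net primary income = 721.0 - 118.8 = 602.2
Net secondary income = 85.7 - 236.3 = -150.6
Current account = -509.5 + 602.2 + (-150.6) = -57.9
Financial account = -(-57.9 + 87.9) = -30.0

-30.0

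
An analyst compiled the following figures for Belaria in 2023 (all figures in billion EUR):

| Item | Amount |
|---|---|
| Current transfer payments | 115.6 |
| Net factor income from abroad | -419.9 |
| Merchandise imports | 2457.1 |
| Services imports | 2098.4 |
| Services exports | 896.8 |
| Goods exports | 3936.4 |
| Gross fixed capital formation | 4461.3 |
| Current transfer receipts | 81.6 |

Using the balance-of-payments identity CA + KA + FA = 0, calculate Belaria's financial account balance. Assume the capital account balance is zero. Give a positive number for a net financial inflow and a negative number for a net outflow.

176.2

Goods balance = 3936.4 - 2457.1 = 1479.3
Services balance = 896.8 - 2098.4 = -1201.6
Trade balance (goods + services) = 1479.3 + (-1201.6) = 277.7
Net primary income = -419.9
Net secondary income = 81.6 - 115.6 = -34.0
Current account = 277.7 + (-419.9) + (-34.0) = -176.2
Financial account = -(-176.2) = 176.2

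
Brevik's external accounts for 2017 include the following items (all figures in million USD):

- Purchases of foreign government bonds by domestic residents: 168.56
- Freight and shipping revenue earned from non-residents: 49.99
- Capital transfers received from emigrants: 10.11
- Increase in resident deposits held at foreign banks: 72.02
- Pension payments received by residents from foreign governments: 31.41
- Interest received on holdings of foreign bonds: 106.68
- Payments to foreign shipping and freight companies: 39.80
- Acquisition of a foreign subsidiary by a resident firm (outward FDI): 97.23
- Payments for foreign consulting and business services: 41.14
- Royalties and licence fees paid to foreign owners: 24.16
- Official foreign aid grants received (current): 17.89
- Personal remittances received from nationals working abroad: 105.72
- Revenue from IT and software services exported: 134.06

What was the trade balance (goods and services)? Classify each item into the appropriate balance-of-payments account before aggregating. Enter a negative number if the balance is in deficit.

78.95

Services: -41.14 + 134.06 - 24.16 + 49.99 - 39.80 = 78.95
Trade balance = 0.00 + 78.95 = 78.95
(Excluded from the trade balance — financial account: purchases of foreign government bonds by domestic residents 168.56, increase in resident deposits held at foreign banks 72.02, acquisition of a foreign subsidiary by a resident firm (outward FDI) 97.23; capital account: capital transfers received from emigrants 10.11; secondary income: pension payments received by residents from foreign governments 31.41, official foreign aid grants received (current) 17.89, personal remittances received from nationals working abroad 105.72; primary income: interest received on holdings of foreign bonds 106.68.)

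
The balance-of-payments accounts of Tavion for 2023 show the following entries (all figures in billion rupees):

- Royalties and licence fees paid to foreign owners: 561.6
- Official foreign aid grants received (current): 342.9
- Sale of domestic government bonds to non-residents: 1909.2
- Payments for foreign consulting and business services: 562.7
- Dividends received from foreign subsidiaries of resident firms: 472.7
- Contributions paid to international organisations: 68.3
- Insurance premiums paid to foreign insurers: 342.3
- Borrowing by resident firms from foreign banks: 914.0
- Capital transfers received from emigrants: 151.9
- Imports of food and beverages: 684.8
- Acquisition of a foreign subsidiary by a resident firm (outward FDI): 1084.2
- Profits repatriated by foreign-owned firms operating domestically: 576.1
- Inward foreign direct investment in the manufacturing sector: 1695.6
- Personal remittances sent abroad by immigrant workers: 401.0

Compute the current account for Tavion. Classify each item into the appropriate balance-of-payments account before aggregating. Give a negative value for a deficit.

Goods: -684.8
Services: -562.7 - 342.3 - 561.6 = -1466.6
Primary income: -576.1 + 472.7 = -103.4
Secondary income: 342.9 - 401.0 - 68.3 = -126.4
Current account = (-684.8) + (-1466.6) + (-103.4) + (-126.4) = -2381.2
(Excluded from the current account — financial account: sale of domestic government bonds to non-residents 1909.2, borrowing by resident firms from foreign banks 914.0, acquisition of a foreign subsidiary by a resident firm (outward FDI) 1084.2, inward foreign direct investment in the manufacturing sector 1695.6; capital account: capital transfers received from emigrants 151.9.)

-2381.2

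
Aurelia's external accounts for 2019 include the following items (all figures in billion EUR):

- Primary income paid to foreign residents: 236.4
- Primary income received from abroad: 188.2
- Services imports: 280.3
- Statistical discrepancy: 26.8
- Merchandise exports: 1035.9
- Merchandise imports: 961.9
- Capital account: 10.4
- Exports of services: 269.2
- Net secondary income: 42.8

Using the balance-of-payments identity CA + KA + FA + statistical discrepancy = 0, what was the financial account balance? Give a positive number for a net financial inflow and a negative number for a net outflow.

-94.7

Goods balance = 1035.9 - 961.9 = 74.0
Services balance = 269.2 - 280.3 = -11.1
Trade balance (goods + services) = 74.0 + (-11.1) = 62.9
Net primary income = 188.2 - 236.4 = -48.2
Net secondary income = 42.8
Current account = 62.9 + (-48.2) + 42.8 = 57.5
Financial account = -(57.5 + 10.4 + 26.8) = -94.7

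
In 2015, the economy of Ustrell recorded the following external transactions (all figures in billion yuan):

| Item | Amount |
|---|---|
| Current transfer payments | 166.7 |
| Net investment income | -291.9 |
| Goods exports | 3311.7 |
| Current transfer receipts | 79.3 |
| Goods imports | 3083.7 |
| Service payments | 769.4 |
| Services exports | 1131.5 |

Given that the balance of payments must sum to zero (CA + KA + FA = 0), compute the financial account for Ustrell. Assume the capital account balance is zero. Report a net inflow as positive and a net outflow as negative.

-210.8

Goods balance = 3311.7 - 3083.7 = 228.0
Services balance = 1131.5 - 769.4 = 362.1
Trade balance (goods + services) = 228.0 + 362.1 = 590.1
Net primary income = -291.9
Net secondary income = 79.3 - 166.7 = -87.4
Current account = 590.1 + (-291.9) + (-87.4) = 210.8
Financial account = -(210.8) = -210.8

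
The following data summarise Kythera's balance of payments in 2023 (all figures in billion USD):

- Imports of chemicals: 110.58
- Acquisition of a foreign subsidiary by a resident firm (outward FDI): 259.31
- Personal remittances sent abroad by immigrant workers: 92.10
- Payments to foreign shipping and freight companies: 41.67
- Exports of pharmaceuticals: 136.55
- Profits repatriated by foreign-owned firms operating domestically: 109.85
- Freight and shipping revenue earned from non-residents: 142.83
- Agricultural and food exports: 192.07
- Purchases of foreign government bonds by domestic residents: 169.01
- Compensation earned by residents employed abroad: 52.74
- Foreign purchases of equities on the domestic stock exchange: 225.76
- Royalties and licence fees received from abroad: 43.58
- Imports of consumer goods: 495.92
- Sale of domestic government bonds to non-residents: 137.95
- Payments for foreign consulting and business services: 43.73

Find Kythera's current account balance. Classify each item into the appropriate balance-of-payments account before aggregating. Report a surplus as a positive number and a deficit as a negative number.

Goods: -110.58 - 495.92 + 192.07 + 136.55 = -277.88
Services: 43.58 - 41.67 - 43.73 + 142.83 = 101.01
Primary income: 52.74 - 109.85 = -57.11
Secondary income: -92.10
Current account = (-277.88) + 101.01 + (-57.11) + (-92.10) = -326.08
(Excluded from the current account — financial account: acquisition of a foreign subsidiary by a resident firm (outward FDI) 259.31, purchases of foreign government bonds by domestic residents 169.01, foreign purchases of equities on the domestic stock exchange 225.76, sale of domestic government bonds to non-residents 137.95.)

-326.08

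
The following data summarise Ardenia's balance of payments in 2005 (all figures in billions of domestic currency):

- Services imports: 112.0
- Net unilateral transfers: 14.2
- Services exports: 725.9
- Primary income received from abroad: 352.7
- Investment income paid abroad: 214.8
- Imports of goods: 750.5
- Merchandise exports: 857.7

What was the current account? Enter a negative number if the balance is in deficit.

Goods balance = 857.7 - 750.5 = 107.2
Services balance = 725.9 - 112.0 = 613.9
Trade balance (goods + services) = 107.2 + 613.9 = 721.1
Net primary income = 352.7 - 214.8 = 137.9
Net secondary income = 14.2
Current account = 721.1 + 137.9 + 14.2 = 873.2

873.2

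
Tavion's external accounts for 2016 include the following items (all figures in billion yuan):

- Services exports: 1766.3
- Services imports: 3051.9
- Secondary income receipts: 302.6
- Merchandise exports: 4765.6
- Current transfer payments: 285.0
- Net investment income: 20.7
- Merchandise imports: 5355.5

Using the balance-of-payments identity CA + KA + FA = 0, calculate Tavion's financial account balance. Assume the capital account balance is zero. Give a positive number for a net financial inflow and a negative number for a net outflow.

1837.2

Goods balance = 4765.6 - 5355.5 = -589.9
Services balance = 1766.3 - 3051.9 = -1285.6
Trade balance (goods + services) = -589.9 + (-1285.6) = -1875.5
Net primary income = 20.7
Net secondary income = 302.6 - 285.0 = 17.6
Current account = -1875.5 + 20.7 + 17.6 = -1837.2
Financial account = -(-1837.2) = 1837.2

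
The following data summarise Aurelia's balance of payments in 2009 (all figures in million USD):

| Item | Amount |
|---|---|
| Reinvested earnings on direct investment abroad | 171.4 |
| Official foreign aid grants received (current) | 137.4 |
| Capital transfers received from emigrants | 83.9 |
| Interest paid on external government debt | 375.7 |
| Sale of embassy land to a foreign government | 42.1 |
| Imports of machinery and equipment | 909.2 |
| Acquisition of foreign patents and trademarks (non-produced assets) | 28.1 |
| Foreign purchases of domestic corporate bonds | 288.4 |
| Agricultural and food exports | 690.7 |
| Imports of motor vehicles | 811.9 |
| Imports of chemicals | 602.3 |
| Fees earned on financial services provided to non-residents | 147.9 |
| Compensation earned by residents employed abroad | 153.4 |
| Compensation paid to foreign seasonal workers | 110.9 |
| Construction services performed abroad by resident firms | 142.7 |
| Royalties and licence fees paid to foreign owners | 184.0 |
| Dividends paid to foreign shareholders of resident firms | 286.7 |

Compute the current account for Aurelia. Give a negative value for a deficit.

-1837.2

Goods: -909.2 + 690.7 - 811.9 - 602.3 = -1632.7
Services: -184.0 + 142.7 + 147.9 = 106.6
Primary income: -375.7 + 153.4 - 110.9 + 171.4 - 286.7 = -448.5
Secondary income: 137.4
Current account = (-1632.7) + 106.6 + (-448.5) + 137.4 = -1837.2
(Excluded from the current account — capital account: capital transfers received from emigrants 83.9, sale of embassy land to a foreign government 42.1, acquisition of foreign patents and trademarks (non-produced assets) 28.1; financial account: foreign purchases of domestic corporate bonds 288.4.)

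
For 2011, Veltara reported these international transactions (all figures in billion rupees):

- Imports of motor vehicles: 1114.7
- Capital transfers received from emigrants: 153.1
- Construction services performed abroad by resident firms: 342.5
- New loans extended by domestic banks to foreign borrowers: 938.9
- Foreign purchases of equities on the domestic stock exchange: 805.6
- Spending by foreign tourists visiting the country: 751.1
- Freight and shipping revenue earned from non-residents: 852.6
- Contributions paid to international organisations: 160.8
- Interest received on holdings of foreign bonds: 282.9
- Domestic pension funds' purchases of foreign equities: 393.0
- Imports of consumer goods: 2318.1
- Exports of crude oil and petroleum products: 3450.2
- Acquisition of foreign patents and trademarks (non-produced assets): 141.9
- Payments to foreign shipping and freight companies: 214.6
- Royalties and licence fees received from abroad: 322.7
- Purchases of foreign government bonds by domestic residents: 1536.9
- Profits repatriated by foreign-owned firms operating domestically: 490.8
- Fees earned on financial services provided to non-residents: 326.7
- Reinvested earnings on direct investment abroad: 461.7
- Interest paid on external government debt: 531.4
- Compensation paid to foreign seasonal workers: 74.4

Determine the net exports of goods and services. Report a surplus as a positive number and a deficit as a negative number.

Goods: -1114.7 + 3450.2 - 2318.1 = 17.4
Services: 342.5 + 322.7 + 326.7 + 852.6 - 214.6 + 751.1 = 2381.0
Trade balance = 17.4 + 2381.0 = 2398.4
(Excluded from the trade balance — capital account: capital transfers received from emigrants 153.1, acquisition of foreign patents and trademarks (non-produced assets) 141.9; financial account: new loans extended by domestic banks to foreign borrowers 938.9, foreign purchases of equities on the domestic stock exchange 805.6, domestic pension funds' purchases of foreign equities 393.0, purchases of foreign government bonds by domestic residents 1536.9; secondary income: contributions paid to international organisations 160.8; primary income: interest received on holdings of foreign bonds 282.9, profits repatriated by foreign-owned firms operating domestically 490.8, reinvested earnings on direct investment abroad 461.7, interest paid on external government debt 531.4, compensation paid to foreign seasonal workers 74.4.)

2398.4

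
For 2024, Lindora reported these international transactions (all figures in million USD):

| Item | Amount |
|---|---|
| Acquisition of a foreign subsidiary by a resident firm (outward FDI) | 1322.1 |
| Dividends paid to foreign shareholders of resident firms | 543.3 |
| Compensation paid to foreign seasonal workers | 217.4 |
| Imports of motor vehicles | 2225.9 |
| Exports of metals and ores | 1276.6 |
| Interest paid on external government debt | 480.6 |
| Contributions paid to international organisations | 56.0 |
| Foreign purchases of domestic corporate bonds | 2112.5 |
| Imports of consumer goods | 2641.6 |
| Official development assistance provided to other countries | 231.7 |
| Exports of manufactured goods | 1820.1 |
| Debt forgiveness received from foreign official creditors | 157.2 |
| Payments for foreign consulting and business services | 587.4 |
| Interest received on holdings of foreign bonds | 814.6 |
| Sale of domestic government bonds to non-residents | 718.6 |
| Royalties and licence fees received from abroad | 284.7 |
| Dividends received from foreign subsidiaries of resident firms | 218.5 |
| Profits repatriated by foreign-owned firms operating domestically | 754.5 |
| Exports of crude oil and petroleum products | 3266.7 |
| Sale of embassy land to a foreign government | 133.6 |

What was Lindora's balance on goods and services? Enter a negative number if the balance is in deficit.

Goods: 1276.6 - 2225.9 - 2641.6 + 1820.1 + 3266.7 = 1495.9
Services: 284.7 - 587.4 = -302.7
Trade balance = 1495.9 + (-302.7) = 1193.2
(Excluded from the trade balance — financial account: acquisition of a foreign subsidiary by a resident firm (outward FDI) 1322.1, foreign purchases of domestic corporate bonds 2112.5, sale of domestic government bonds to non-residents 718.6; primary income: dividends paid to foreign shareholders of resident firms 543.3, compensation paid to foreign seasonal workers 217.4, interest paid on external government debt 480.6, interest received on holdings of foreign bonds 814.6, dividends received from foreign subsidiaries of resident firms 218.5, profits repatriated by foreign-owned firms operating domestically 754.5; secondary income: contributions paid to international organisations 56.0, official development assistance provided to other countries 231.7; capital account: debt forgiveness received from foreign official creditors 157.2, sale of embassy land to a foreign government 133.6.)

1193.2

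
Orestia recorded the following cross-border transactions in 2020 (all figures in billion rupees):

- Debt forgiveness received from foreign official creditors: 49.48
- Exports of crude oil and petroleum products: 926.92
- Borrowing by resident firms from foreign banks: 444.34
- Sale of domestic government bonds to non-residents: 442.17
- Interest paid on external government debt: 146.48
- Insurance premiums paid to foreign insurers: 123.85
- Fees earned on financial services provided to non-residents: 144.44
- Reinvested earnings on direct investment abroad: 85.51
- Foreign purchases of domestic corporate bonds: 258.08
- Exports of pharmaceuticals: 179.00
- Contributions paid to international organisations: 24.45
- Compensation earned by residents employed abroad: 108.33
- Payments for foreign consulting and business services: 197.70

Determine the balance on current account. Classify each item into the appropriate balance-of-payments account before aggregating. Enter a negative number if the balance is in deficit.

Goods: 926.92 + 179.00 = 1105.92
Services: -197.70 - 123.85 + 144.44 = -177.11
Primary income: 108.33 + 85.51 - 146.48 = 47.36
Secondary income: -24.45
Current account = 1105.92 + (-177.11) + 47.36 + (-24.45) = 951.72
(Excluded from the current account — capital account: debt forgiveness received from foreign official creditors 49.48; financial account: borrowing by resident firms from foreign banks 444.34, sale of domestic government bonds to non-residents 442.17, foreign purchases of domestic corporate bonds 258.08.)

951.72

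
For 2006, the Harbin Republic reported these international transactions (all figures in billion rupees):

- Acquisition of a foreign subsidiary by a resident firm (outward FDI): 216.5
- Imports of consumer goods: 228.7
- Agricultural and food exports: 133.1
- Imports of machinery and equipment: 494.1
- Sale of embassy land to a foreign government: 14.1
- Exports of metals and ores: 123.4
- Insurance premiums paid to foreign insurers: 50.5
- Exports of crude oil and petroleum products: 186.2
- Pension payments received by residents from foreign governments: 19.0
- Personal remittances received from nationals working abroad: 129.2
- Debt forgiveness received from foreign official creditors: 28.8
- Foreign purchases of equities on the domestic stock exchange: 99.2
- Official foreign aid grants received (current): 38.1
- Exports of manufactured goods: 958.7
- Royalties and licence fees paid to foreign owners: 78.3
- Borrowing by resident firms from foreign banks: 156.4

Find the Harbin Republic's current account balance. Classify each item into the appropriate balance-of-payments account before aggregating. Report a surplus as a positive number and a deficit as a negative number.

Goods: 958.7 + 186.2 + 123.4 - 228.7 + 133.1 - 494.1 = 678.6
Services: -50.5 - 78.3 = -128.8
Secondary income: 19.0 + 38.1 + 129.2 = 186.3
Current account = 678.6 + (-128.8) + 186.3 = 736.1
(Excluded from the current account — financial account: acquisition of a foreign subsidiary by a resident firm (outward FDI) 216.5, foreign purchases of equities on the domestic stock exchange 99.2, borrowing by resident firms from foreign banks 156.4; capital account: sale of embassy land to a foreign government 14.1, debt forgiveness received from foreign official creditors 28.8.)

736.1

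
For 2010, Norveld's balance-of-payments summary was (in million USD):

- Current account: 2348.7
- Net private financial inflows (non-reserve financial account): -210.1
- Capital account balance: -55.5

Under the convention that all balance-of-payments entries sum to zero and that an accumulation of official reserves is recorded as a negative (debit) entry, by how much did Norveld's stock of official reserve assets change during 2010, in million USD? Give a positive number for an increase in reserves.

Official reserve transactions balance = -(2348.7 + (-55.5) + (-210.1)) = -2083.1
An accumulation of reserves is recorded as a debit (negative entry), so the change in the stock of reserves is the negative of that balance.
Change in official reserves = -(-2083.1) = 2083.1

2083.1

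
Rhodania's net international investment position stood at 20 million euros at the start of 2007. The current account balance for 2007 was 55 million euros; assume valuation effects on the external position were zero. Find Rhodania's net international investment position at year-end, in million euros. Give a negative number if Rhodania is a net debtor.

75

With no valuation effects, change in NIIP = current account = 55
End-of-year NIIP = 20 + 55 = 75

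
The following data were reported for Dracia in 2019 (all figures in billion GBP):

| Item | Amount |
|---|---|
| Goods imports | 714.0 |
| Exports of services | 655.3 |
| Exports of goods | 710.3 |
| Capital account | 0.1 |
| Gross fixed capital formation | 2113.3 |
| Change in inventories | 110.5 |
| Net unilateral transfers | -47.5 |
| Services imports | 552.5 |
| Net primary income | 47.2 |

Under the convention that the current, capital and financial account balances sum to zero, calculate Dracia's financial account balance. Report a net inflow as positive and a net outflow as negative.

Goods balance = 710.3 - 714.0 = -3.7
Services balance = 655.3 - 552.5 = 102.8
Trade balance (goods + services) = -3.7 + 102.8 = 99.1
Net primary income = 47.2
Net secondary income = -47.5
Current account = 99.1 + 47.2 + (-47.5) = 98.8
Financial account = -(98.8 + 0.1) = -98.9

-98.9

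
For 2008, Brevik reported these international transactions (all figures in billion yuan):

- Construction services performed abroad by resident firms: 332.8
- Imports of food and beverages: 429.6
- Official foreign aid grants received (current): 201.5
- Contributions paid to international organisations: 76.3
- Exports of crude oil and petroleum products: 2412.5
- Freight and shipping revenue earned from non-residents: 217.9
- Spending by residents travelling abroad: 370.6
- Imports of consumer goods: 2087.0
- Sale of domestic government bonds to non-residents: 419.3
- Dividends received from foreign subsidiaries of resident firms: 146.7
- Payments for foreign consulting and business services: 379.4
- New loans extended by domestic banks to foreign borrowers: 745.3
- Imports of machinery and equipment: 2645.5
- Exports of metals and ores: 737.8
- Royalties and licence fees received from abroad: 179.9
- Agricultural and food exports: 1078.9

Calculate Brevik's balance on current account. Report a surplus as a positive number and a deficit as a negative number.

Goods: 2412.5 - 2645.5 - 2087.0 + 1078.9 + 737.8 - 429.6 = -932.9
Services: -379.4 + 179.9 - 370.6 + 332.8 + 217.9 = -19.4
Primary income: 146.7
Secondary income: 201.5 - 76.3 = 125.2
Current account = (-932.9) + (-19.4) + 146.7 + 125.2 = -680.4
(Excluded from the current account — financial account: sale of domestic government bonds to non-residents 419.3, new loans extended by domestic banks to foreign borrowers 745.3.)

-680.4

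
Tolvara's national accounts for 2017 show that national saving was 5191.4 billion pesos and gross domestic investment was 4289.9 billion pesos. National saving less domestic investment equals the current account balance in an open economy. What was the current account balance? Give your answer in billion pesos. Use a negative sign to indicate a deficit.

CA = S - I = 5191.4 - 4289.9 = 901.5

901.5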